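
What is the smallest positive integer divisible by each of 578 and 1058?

578 = 2 · 17²; 1058 = 2 · 23²
max exponents: 2 · 17² · 23² = 305762

305762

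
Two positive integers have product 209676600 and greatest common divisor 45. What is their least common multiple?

4659480

Since gcd(m,n)·lcm(m,n) = mn, lcm = 209676600/45 = 4659480.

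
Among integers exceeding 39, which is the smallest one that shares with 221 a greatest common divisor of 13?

52

gcd(k, 221) = 13 forces 13 | k; write k = 13s. Then gcd(13s, 13·17) = 13·gcd(s, 17), so need gcd(s, 17) = 1.
13s > 39 gives s ≥ 4. The least s ≥ 4 coprime to 17 is 4, so k = 13·4 = 52.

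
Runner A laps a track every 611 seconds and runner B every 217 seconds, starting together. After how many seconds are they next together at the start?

611 = 13 · 47; 217 = 7 · 31
max exponents: 7 · 13 · 31 · 47 = 132587

132587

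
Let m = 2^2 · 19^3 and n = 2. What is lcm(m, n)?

27436

max exponent per prime: 2^2 · 19^3 = 27436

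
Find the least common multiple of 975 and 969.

975 = 3 · 5² · 13; 969 = 3 · 17 · 19
max exponents: 3 · 5² · 13 · 17 · 19 = 314925

314925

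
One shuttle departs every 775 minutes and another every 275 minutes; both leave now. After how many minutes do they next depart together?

8525

775 = 5² · 31; 275 = 5² · 11
max exponents: 5² · 11 · 31 = 8525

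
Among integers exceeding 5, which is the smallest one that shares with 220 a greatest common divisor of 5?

15

gcd(m, 220) = 5 forces 5 | m; write m = 5s. Then gcd(5s, 5·44) = 5·gcd(s, 44), so need gcd(s, 44) = 1.
5s > 5 gives s ≥ 2. The least s ≥ 2 coprime to 44 is 3, so m = 5·3 = 15.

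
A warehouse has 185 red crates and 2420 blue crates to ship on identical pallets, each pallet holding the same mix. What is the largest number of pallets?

5

185 = 5 · 37
2420 = 2² · 5 · 11²
Common: 5 = 5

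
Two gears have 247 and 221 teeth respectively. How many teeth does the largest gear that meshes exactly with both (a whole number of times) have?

Euclid: 247 = 1·221 + 26; 221 = 8·26 + 13; 26 = 2·13 + 0. Last nonzero remainder: 13.

13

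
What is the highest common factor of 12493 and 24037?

13

Euclid: 24037 = 1·12493 + 11544; 12493 = 1·11544 + 949; 11544 = 12·949 + 156; 949 = 6·156 + 13; 156 = 12·13 + 0. Last nonzero remainder: 13.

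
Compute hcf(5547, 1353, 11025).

5547 = 3 · 43²; 1353 = 3 · 11 · 41; 11025 = 3² · 5² · 7²
gcd takes min exponent of each prime: 3 = 3

3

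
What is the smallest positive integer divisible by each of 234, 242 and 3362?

234 = 2 · 3² · 13; 242 = 2 · 11²; 3362 = 2 · 41²
lcm takes max exponent of each prime: 2 · 3² · 11² · 13 · 41² = 47595834

47595834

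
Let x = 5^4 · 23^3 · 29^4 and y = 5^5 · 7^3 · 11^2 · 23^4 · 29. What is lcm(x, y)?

max exponent per prime: 5^5 · 7^3 · 11^2 · 23^4 · 29^4 = 25670412515588946875

25670412515588946875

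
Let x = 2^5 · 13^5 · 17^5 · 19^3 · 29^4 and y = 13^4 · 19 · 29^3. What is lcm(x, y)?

81839721197405408424928

max exponent per prime: 2^5 · 13^5 · 17^5 · 19^3 · 29^4 = 81839721197405408424928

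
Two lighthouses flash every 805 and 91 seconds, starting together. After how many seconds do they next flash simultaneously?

10465

gcd first: 805 = 8·91 + 77; 91 = 1·77 + 14; 77 = 5·14 + 7; 14 = 2·7 + 0 → gcd = 7
lcm = 805·91/gcd = 73255/7 = 10465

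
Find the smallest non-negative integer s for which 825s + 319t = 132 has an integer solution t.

gcd(825, 319) = 11 (Euclid: 825 = 2·319 + 187; 319 = 1·187 + 132; 187 = 1·132 + 55; 132 = 2·55 + 22; 55 = 2·22 + 11; 22 = 2·11 + 0), and 11 | 132.
Extended Euclid: 825·(12) + 319·(-31) = 11. Scale by 12: s₀ = 144.
General solution s = s₀ + 29k; reducing mod 29 gives s = 28 (and t = -72).

28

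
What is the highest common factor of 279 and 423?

9

Euclid: 423 = 1·279 + 144; 279 = 1·144 + 135; 144 = 1·135 + 9; 135 = 15·9 + 0. Last nonzero remainder: 9.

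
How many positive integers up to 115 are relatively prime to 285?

58

285 = 3·5·19. Inclusion–exclusion on these primes:
115 − ⌊115/3⌋ − ⌊115/5⌋ − ⌊115/19⌋ + ⌊115/15⌋ + ⌊115/57⌋ + ⌊115/95⌋ − ⌊115/285⌋ = 58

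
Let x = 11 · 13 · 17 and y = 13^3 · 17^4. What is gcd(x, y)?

min exponent per shared prime: 13 · 17 = 221

221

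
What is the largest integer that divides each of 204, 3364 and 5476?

204 = 2² · 3 · 17; 3364 = 2² · 29²; 5476 = 2² · 37²
gcd takes min exponent of each prime: 2² = 4

4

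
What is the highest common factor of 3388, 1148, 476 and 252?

28

3388 = 2² · 7 · 11²; 1148 = 2² · 7 · 41; 476 = 2² · 7 · 17; 252 = 2² · 3² · 7
gcd takes min exponent of each prime: 2² · 7 = 28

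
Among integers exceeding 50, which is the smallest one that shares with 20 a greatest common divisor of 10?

70

Multiples of 10 above 50: 10·6, 10·7, … . Need the cofactor coprime to 20/10 = 2.
Checking s = 6, 7, … the first with gcd(s, 2) = 1 is s = 7, giving 70.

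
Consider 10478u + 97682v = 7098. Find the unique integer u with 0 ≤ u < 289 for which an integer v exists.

Reduce mod 97682: 10478u ≡ 7098 (mod 97682). With g = gcd(10478, 97682) = 338 dividing 7098, divide through: 31u ≡ 21 (mod 289).
Since gcd(31, 289) = 1, u ≡ 21·(31)⁻¹ ≡ 10 (mod 289). Smallest non-negative: 10.

10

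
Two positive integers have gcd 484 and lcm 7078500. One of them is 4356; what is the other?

Using uv = gcd(u,v)·lcm(u,v) = 484·7078500 = 3425994000, we get v = 3425994000/4356 = 786500.

786500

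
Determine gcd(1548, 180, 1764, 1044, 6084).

1548 = 2² · 3² · 43; 180 = 2² · 3² · 5; 1764 = 2² · 3² · 7²; 1044 = 2² · 3² · 29; 6084 = 2² · 3² · 13²
gcd takes min exponent of each prime: 2² · 3² = 36

36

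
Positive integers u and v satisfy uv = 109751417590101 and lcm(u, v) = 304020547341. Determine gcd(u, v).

361

gcd·lcm = product, so gcd = 109751417590101/304020547341 = 361.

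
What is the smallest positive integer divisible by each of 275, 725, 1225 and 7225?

275 = 5² · 11; 725 = 5² · 29; 1225 = 5² · 7²; 7225 = 5² · 17²
lcm takes max exponent of each prime: 5² · 7² · 11 · 17² · 29 = 112933975

112933975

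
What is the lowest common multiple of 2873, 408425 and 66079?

1587547975

lcm(2873, 408425) = 2873·408425/gcd = 1173405025/17 = 69023825
lcm(69023825, 66079) = 69023825·66079/gcd = 4561025332175/2873 = 1587547975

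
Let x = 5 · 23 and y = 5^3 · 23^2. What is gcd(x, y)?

min exponent per shared prime: 5 · 23 = 115

115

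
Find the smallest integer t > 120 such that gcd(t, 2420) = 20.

gcd(t, 2420) = 20 forces 20 | t; write t = 20s. Then gcd(20s, 20·121) = 20·gcd(s, 121), so need gcd(s, 121) = 1.
20s > 120 gives s ≥ 7. The least s ≥ 7 coprime to 121 is 7, so t = 20·7 = 140.

140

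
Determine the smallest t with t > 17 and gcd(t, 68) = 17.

51

gcd(t, 68) = 17 forces 17 | t; write t = 17s. Then gcd(17s, 17·4) = 17·gcd(s, 4), so need gcd(s, 4) = 1.
17s > 17 gives s ≥ 2. The least s ≥ 2 coprime to 4 is 3, so t = 17·3 = 51.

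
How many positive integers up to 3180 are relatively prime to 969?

1889

969 = 3·17·19. Inclusion–exclusion on these primes:
3180 − ⌊3180/3⌋ − ⌊3180/17⌋ − ⌊3180/19⌋ + ⌊3180/51⌋ + ⌊3180/57⌋ + ⌊3180/323⌋ − ⌊3180/969⌋ = 1889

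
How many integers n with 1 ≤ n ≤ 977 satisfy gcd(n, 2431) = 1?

772

Prime factors of 2431: 11, 13, 17. Count integers ≤ 977 divisible by none of them.
By inclusion–exclusion: 977 − ⌊977/11⌋ − ⌊977/13⌋ − ⌊977/17⌋ + ⌊977/143⌋ + ⌊977/187⌋ + ⌊977/221⌋ − ⌊977/2431⌋ = 772.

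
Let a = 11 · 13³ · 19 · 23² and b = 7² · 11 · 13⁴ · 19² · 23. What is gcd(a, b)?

10560979

min exponent per shared prime: 11 · 13³ · 19 · 23 = 10560979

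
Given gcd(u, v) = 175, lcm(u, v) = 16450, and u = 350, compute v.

8225

u·v = gcd·lcm = 175·16450 = 2878750, so v = 2878750/350 = 8225.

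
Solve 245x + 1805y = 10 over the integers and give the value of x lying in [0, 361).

Euclid: 1805 = 7·245 + 90; 245 = 2·90 + 65; 90 = 1·65 + 25; 65 = 2·25 + 15; 25 = 1·15 + 10; 15 = 1·10 + 5; 10 = 2·5 + 0 → gcd = 5; 10 = 5·2.
Back-substitution yields 245·(140) + 1805·(-19) = 5, so one solution is x = 140·2 = 280, y = -19·2 = -38.
Solutions in x differ by 1805/5 = 361; the one in [0, 361) is 280 mod 361 = 280.

280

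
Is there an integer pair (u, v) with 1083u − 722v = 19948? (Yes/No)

By Bézout, 1083u − 722v = 19948 has integer solutions iff gcd(1083, 722) | 19948.
Euclid: 1083 = 1·722 + 361; 722 = 2·361 + 0. gcd = 361; 19948 mod 361 = 93. No.

No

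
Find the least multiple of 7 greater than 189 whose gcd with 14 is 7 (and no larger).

203

14 = 7·2. Any a with gcd(a, 14) = 7 is a multiple of 7, say 7s, with s coprime to 2.
Need s > 189/7, so s ≥ 28. First s ≥ 28 with gcd(s, 2) = 1 is s = 29. Thus a = 7·29 = 203.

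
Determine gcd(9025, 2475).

25

Euclid: 9025 = 3·2475 + 1600; 2475 = 1·1600 + 875; 1600 = 1·875 + 725; 875 = 1·725 + 150; 725 = 4·150 + 125; 150 = 1·125 + 25; 125 = 5·25 + 0. Last nonzero remainder: 25.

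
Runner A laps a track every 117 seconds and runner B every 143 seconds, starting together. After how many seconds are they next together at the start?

1287

117 = 3² · 13; 143 = 11 · 13
max exponents: 3² · 11 · 13 = 1287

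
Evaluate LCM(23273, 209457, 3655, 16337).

43276958055

lcm(23273, 209457) = 23273·209457/gcd = 4874692761/23273 = 209457
lcm(209457, 3655) = 209457·3655/gcd = 765565335/17 = 45033255
lcm(45033255, 16337) = 45033255·16337/gcd = 735708286935/17 = 43276958055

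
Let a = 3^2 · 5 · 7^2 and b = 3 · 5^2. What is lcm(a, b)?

11025

max exponent per prime: 3^2 · 5^2 · 7^2 = 11025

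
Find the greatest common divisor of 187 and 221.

17

187 = 11 · 17
221 = 13 · 17
Common: 17 = 17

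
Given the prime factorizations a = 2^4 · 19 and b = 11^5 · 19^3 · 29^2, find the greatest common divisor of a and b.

19

min exponent per shared prime: 19 = 19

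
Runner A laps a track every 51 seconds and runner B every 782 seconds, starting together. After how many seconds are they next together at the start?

2346

51 = 3 · 17; 782 = 2 · 17 · 23
max exponents: 2 · 3 · 17 · 23 = 2346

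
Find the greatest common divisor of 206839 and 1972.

206839 = 17 · 23³
1972 = 2² · 17 · 29
Common: 17 = 17

17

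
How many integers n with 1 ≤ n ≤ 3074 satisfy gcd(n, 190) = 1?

1165

Prime factors of 190: 2, 5, 19. Count integers ≤ 3074 divisible by none of them.
By inclusion–exclusion: 3074 − ⌊3074/2⌋ − ⌊3074/5⌋ − ⌊3074/19⌋ + ⌊3074/10⌋ + ⌊3074/38⌋ + ⌊3074/95⌋ − ⌊3074/190⌋ = 1165.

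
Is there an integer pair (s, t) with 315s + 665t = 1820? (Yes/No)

By Bézout, 315s + 665t = 1820 has integer solutions iff gcd(315, 665) | 1820.
Euclid: 665 = 2·315 + 35; 315 = 9·35 + 0. gcd = 35; 1820 mod 35 = 0. Yes.

Yes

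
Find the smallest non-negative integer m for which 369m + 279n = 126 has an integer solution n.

20

gcd(369, 279) = 9 (Euclid: 369 = 1·279 + 90; 279 = 3·90 + 9; 90 = 10·9 + 0), and 9 | 126.
Extended Euclid: 369·(-3) + 279·(4) = 9. Scale by 14: m₀ = -42.
General solution m = m₀ + 31t; reducing mod 31 gives m = 20 (and n = -26).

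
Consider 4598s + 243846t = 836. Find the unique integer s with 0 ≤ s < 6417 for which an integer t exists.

Reduce mod 243846: 4598s ≡ 836 (mod 243846). With g = gcd(4598, 243846) = 38 dividing 836, divide through: 121s ≡ 22 (mod 6417).
Since gcd(121, 6417) = 1, s ≡ 22·(121)⁻¹ ≡ 2917 (mod 6417). Smallest non-negative: 2917.

2917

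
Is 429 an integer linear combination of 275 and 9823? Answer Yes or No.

By Bézout, 275u − 9823v = 429 has integer solutions iff gcd(275, 9823) | 429.
Euclid: 9823 = 35·275 + 198; 275 = 1·198 + 77; 198 = 2·77 + 44; 77 = 1·44 + 33; 44 = 1·33 + 11; 33 = 3·11 + 0. gcd = 11; 429 mod 11 = 0. Yes.

Yes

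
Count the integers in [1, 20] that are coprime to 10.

10 = 2·5. Inclusion–exclusion on these primes:
20 − ⌊20/2⌋ − ⌊20/5⌋ + ⌊20/10⌋ = 8

8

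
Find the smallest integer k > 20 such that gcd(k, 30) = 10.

Multiples of 10 above 20: 10·3, 10·4, … . Need the cofactor coprime to 30/10 = 3.
Checking s = 3, 4, … the first with gcd(s, 3) = 1 is s = 4, giving 40.

40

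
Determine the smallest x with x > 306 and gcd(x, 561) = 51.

357

gcd(x, 561) = 51 forces 51 | x; write x = 51s. Then gcd(51s, 51·11) = 51·gcd(s, 11), so need gcd(s, 11) = 1.
51s > 306 gives s ≥ 7. The least s ≥ 7 coprime to 11 is 7, so x = 51·7 = 357.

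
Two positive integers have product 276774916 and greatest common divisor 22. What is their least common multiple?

Since gcd(m,n)·lcm(m,n) = mn, lcm = 276774916/22 = 12580678.

12580678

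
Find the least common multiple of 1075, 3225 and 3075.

132225

1075 = 5² · 43; 3225 = 3 · 5² · 43; 3075 = 3 · 5² · 41
lcm takes max exponent of each prime: 3 · 5² · 41 · 43 = 132225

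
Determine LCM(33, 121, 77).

lcm(33, 121) = 33·121/gcd = 3993/11 = 363
lcm(363, 77) = 363·77/gcd = 27951/11 = 2541

2541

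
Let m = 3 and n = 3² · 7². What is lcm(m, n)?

441

max exponent per prime: 3² · 7² = 441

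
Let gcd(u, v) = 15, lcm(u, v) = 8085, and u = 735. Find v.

u·v = gcd·lcm = 15·8085 = 121275, so v = 121275/735 = 165.

165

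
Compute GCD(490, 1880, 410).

10

gcd(490, 1880): 1880 = 3·490 + 410; 490 = 1·410 + 80; 410 = 5·80 + 10; 80 = 8·10 + 0 → 10
gcd(10, 410): 410 = 41·10 + 0 → 10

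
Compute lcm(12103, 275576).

3582488

gcd first: 275576 = 22·12103 + 9310; 12103 = 1·9310 + 2793; 9310 = 3·2793 + 931; 2793 = 3·931 + 0 → gcd = 931
lcm = 12103·275576/gcd = 3335296328/931 = 3582488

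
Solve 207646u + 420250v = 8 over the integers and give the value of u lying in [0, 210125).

gcd(207646, 420250) = 2 (Euclid: 420250 = 2·207646 + 4958; 207646 = 41·4958 + 4368; 4958 = 1·4368 + 590; 4368 = 7·590 + 238; 590 = 2·238 + 114; 238 = 2·114 + 10; 114 = 11·10 + 4; 10 = 2·4 + 2; 4 = 2·2 + 0), and 2 | 8.
Extended Euclid: 207646·(84762) + 420250·(-41881) = 2. Scale by 4: u₀ = 339048.
General solution u = u₀ + 210125t; reducing mod 210125 gives u = 128923 (and v = -63701).

128923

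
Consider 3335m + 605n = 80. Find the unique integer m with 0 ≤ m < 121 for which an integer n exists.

Reduce mod 605: 3335m ≡ 80 (mod 605). With g = gcd(3335, 605) = 5 dividing 80, divide through: 667m ≡ 16 (mod 121).
Since gcd(667, 121) = 1, m ≡ 16·(667)⁻¹ ≡ 51 (mod 121). Smallest non-negative: 51.

51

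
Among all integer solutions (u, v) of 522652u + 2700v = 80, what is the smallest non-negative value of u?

515

Euclid: 522652 = 193·2700 + 1552; 2700 = 1·1552 + 1148; 1552 = 1·1148 + 404; 1148 = 2·404 + 340; 404 = 1·340 + 64; 340 = 5·64 + 20; 64 = 3·20 + 4; 20 = 5·4 + 0 → gcd = 4; 80 = 4·20.
Back-substitution yields 522652·(127) + 2700·(-24584) = 4, so one solution is u = 127·20 = 2540, v = -24584·20 = -491680.
Solutions in u differ by 2700/4 = 675; the one in [0, 675) is 2540 mod 675 = 515.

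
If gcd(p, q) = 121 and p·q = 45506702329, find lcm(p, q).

Since gcd(p,q)·lcm(p,q) = pq, lcm = 45506702329/121 = 376088449.

376088449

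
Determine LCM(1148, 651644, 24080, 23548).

1148 = 2² · 7 · 41; 651644 = 2² · 7 · 17 · 37²; 24080 = 2⁴ · 5 · 7 · 43; 23548 = 2² · 7 · 29²
lcm takes max exponent of each prime: 2⁴ · 5 · 7 · 17 · 29² · 37² · 41 · 43 = 19323629617040

19323629617040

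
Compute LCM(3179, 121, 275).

3179 = 11 · 17²; 121 = 11²; 275 = 5² · 11
lcm takes max exponent of each prime: 5² · 11² · 17² = 874225

874225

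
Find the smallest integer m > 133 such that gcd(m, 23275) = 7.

gcd(m, 23275) = 7 forces 7 | m; write m = 7s. Then gcd(7s, 7·3325) = 7·gcd(s, 3325), so need gcd(s, 3325) = 1.
7s > 133 gives s ≥ 20. The least s ≥ 20 coprime to 3325 is 22, so m = 7·22 = 154.

154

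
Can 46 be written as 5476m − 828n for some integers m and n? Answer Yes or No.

No

By Bézout, 5476m − 828n = 46 has integer solutions iff gcd(5476, 828) | 46.
Euclid: 5476 = 6·828 + 508; 828 = 1·508 + 320; 508 = 1·320 + 188; 320 = 1·188 + 132; 188 = 1·132 + 56; 132 = 2·56 + 20; 56 = 2·20 + 16; 20 = 1·16 + 4; 16 = 4·4 + 0. gcd = 4; 46 mod 4 = 2. No.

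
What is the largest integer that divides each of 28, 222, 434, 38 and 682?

gcd(28, 222): 222 = 7·28 + 26; 28 = 1·26 + 2; 26 = 13·2 + 0 → 2
gcd(2, 434): 434 = 217·2 + 0 → 2
gcd(2, 38): 38 = 19·2 + 0 → 2
gcd(2, 682): 682 = 341·2 + 0 → 2

2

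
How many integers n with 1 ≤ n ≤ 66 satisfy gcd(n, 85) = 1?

50

Prime factors of 85: 5, 17. Count integers ≤ 66 divisible by none of them.
By inclusion–exclusion: 66 − ⌊66/5⌋ − ⌊66/17⌋ + ⌊66/85⌋ = 50.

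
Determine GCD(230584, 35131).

19

Euclid: 230584 = 6·35131 + 19798; 35131 = 1·19798 + 15333; 19798 = 1·15333 + 4465; 15333 = 3·4465 + 1938; 4465 = 2·1938 + 589; 1938 = 3·589 + 171; 589 = 3·171 + 76; 171 = 2·76 + 19; 76 = 4·19 + 0. Last nonzero remainder: 19.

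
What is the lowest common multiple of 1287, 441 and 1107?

1287 = 3² · 11 · 13; 441 = 3² · 7²; 1107 = 3³ · 41
lcm takes max exponent of each prime: 3³ · 7² · 11 · 13 · 41 = 7756749

7756749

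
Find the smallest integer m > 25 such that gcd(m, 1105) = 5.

30

Multiples of 5 above 25: 5·6, 5·7, … . Need the cofactor coprime to 1105/5 = 221.
Checking s = 6, 7, … the first with gcd(s, 221) = 1 is s = 6, giving 30.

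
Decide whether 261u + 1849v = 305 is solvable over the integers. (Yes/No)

Yes

gcd(261, 1849): 1849 = 7·261 + 22; 261 = 11·22 + 19; 22 = 1·19 + 3; 19 = 6·3 + 1; 3 = 3·1 + 0 → 1
1 divides 305, so a solution exists.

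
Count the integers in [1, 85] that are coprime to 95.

64

Prime factors of 95: 5, 19. Count integers ≤ 85 divisible by none of them.
By inclusion–exclusion: 85 − ⌊85/5⌋ − ⌊85/19⌋ + ⌊85/95⌋ = 64.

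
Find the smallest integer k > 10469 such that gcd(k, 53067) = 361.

gcd(k, 53067) = 361 forces 361 | k; write k = 361s. Then gcd(361s, 361·147) = 361·gcd(s, 147), so need gcd(s, 147) = 1.
361s > 10469 gives s ≥ 30. The least s ≥ 30 coprime to 147 is 31, so k = 361·31 = 11191.

11191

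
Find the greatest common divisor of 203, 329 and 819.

7

gcd(203, 329): 329 = 1·203 + 126; 203 = 1·126 + 77; 126 = 1·77 + 49; 77 = 1·49 + 28; 49 = 1·28 + 21; 28 = 1·21 + 7; 21 = 3·7 + 0 → 7
gcd(7, 819): 819 = 117·7 + 0 → 7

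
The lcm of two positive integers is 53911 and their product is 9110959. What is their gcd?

From gcd × lcm = uv: gcd = 9110959 / 53911 = 169.

169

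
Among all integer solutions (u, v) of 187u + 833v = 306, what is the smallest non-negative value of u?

15

Euclid: 833 = 4·187 + 85; 187 = 2·85 + 17; 85 = 5·17 + 0 → gcd = 17; 306 = 17·18.
Back-substitution yields 187·(9) + 833·(-2) = 17, so one solution is u = 9·18 = 162, v = -2·18 = -36.
Solutions in u differ by 833/17 = 49; the one in [0, 49) is 162 mod 49 = 15.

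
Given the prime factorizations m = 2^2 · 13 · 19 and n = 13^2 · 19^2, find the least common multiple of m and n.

244036

max exponent per prime: 2^2 · 13^2 · 19^2 = 244036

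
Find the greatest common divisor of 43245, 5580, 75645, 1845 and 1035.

45

43245 = 3² · 5 · 31²; 5580 = 2² · 3² · 5 · 31; 75645 = 3² · 5 · 41²; 1845 = 3² · 5 · 41; 1035 = 3² · 5 · 23
gcd takes min exponent of each prime: 3² · 5 = 45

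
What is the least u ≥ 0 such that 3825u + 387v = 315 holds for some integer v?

36

Euclid: 3825 = 9·387 + 342; 387 = 1·342 + 45; 342 = 7·45 + 27; 45 = 1·27 + 18; 27 = 1·18 + 9; 18 = 2·9 + 0 → gcd = 9; 315 = 9·35.
Back-substitution yields 3825·(17) + 387·(-168) = 9, so one solution is u = 17·35 = 595, v = -168·35 = -5880.
Solutions in u differ by 387/9 = 43; the one in [0, 43) is 595 mod 43 = 36.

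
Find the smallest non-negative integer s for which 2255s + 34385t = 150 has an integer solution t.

Euclid: 34385 = 15·2255 + 560; 2255 = 4·560 + 15; 560 = 37·15 + 5; 15 = 3·5 + 0 → gcd = 5; 150 = 5·30.
Back-substitution yields 2255·(-2272) + 34385·(149) = 5, so one solution is s = -2272·30 = -68160, t = 149·30 = 4470.
Solutions in s differ by 34385/5 = 6877; the one in [0, 6877) is -68160 mod 6877 = 610.

610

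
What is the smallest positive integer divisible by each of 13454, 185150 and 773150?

393045492350

13454 = 2 · 7 · 31²; 185150 = 2 · 5² · 7 · 23²; 773150 = 2 · 5² · 7 · 47²
lcm takes max exponent of each prime: 2 · 5² · 7 · 23² · 31² · 47² = 393045492350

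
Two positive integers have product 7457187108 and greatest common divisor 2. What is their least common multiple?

Since gcd(m,n)·lcm(m,n) = mn, lcm = 7457187108/2 = 3728593554.

3728593554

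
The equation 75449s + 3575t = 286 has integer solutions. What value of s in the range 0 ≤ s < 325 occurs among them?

39

Euclid: 75449 = 21·3575 + 374; 3575 = 9·374 + 209; 374 = 1·209 + 165; 209 = 1·165 + 44; 165 = 3·44 + 33; 44 = 1·33 + 11; 33 = 3·11 + 0 → gcd = 11; 286 = 11·26.
Back-substitution yields 75449·(-86) + 3575·(1815) = 11, so one solution is s = -86·26 = -2236, t = 1815·26 = 47190.
Solutions in s differ by 3575/11 = 325; the one in [0, 325) is -2236 mod 325 = 39.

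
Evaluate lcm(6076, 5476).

8318044

gcd first: 6076 = 1·5476 + 600; 5476 = 9·600 + 76; 600 = 7·76 + 68; 76 = 1·68 + 8; 68 = 8·8 + 4; 8 = 2·4 + 0 → gcd = 4
lcm = 6076·5476/gcd = 33272176/4 = 8318044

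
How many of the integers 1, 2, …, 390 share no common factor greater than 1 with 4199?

4199 = 13·17·19. Inclusion–exclusion on these primes:
390 − ⌊390/13⌋ − ⌊390/17⌋ − ⌊390/19⌋ + ⌊390/221⌋ + ⌊390/247⌋ + ⌊390/323⌋ − ⌊390/4199⌋ = 321

321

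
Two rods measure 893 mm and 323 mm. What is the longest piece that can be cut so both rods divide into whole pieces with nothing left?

19

893 = 19 · 47
323 = 17 · 19
Common: 19 = 19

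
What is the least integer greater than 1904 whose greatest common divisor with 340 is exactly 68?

1972

Multiples of 68 above 1904: 68·29, 68·30, … . Need the cofactor coprime to 340/68 = 5.
Checking s = 29, 30, … the first with gcd(s, 5) = 1 is s = 29, giving 1972.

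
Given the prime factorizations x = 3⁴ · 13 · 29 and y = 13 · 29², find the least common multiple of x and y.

max exponent per prime: 3⁴ · 13 · 29² = 885573

885573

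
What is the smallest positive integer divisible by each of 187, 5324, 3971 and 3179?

187 = 11 · 17; 5324 = 2² · 11³; 3971 = 11 · 19²; 3179 = 11 · 17²
lcm takes max exponent of each prime: 2² · 11³ · 17² · 19² = 555447596

555447596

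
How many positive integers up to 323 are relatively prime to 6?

Prime factors of 6: 2, 3. Count integers ≤ 323 divisible by none of them.
By inclusion–exclusion: 323 − ⌊323/2⌋ − ⌊323/3⌋ + ⌊323/6⌋ = 108.

108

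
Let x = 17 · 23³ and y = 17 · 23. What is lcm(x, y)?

206839

max exponent per prime: 17 · 23³ = 206839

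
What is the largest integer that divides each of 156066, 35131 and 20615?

156066 = 2 · 3 · 19 · 37²; 35131 = 19 · 43²; 20615 = 5 · 7 · 19 · 31
gcd takes min exponent of each prime: 19 = 19

19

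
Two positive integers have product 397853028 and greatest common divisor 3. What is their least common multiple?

For any two positive integers, gcd × lcm equals their product. Hence lcm = 397853028 / 3 = 132617676.

132617676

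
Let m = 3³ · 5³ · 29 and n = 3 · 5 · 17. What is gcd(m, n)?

min exponent per shared prime: 3 · 5 = 15

15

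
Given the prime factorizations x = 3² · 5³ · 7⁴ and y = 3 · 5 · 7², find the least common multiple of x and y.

2701125

max exponent per prime: 3² · 5³ · 7⁴ = 2701125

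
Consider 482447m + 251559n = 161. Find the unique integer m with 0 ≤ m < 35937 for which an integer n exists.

27832

Reduce mod 251559: 482447m ≡ 161 (mod 251559). With g = gcd(482447, 251559) = 7 dividing 161, divide through: 68921m ≡ 23 (mod 35937).
Since gcd(68921, 35937) = 1, m ≡ 23·(68921)⁻¹ ≡ 27832 (mod 35937). Smallest non-negative: 27832.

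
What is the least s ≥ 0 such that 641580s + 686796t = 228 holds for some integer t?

gcd(641580, 686796) = 12 (Euclid: 686796 = 1·641580 + 45216; 641580 = 14·45216 + 8556; 45216 = 5·8556 + 2436; 8556 = 3·2436 + 1248; 2436 = 1·1248 + 1188; 1248 = 1·1188 + 60; 1188 = 19·60 + 48; 60 = 1·48 + 12; 48 = 4·12 + 0), and 12 | 228.
Extended Euclid: 641580·(11559) + 686796·(-10798) = 12. Scale by 19: s₀ = 219621.
General solution s = s₀ + 57233k; reducing mod 57233 gives s = 47922 (and t = -44767).

47922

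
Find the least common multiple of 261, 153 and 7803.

226287

261 = 3² · 29; 153 = 3² · 17; 7803 = 3³ · 17²
lcm takes max exponent of each prime: 3³ · 17² · 29 = 226287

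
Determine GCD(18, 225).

18 = 2 · 3²
225 = 3² · 5²
Common: 3² = 9

9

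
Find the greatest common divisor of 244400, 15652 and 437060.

52

244400 = 2⁴ · 5² · 13 · 47; 15652 = 2² · 7 · 13 · 43; 437060 = 2² · 5 · 13 · 41²
gcd takes min exponent of each prime: 2² · 13 = 52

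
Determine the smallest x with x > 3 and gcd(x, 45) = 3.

gcd(x, 45) = 3 forces 3 | x; write x = 3s. Then gcd(3s, 3·15) = 3·gcd(s, 15), so need gcd(s, 15) = 1.
3s > 3 gives s ≥ 2. The least s ≥ 2 coprime to 15 is 2, so x = 3·2 = 6.

6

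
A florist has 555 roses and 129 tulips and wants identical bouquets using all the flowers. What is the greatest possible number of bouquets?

555 = 3 · 5 · 37
129 = 3 · 43
Common: 3 = 3

3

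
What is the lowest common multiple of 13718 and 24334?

166906906

gcd first: 24334 = 1·13718 + 10616; 13718 = 1·10616 + 3102; 10616 = 3·3102 + 1310; 3102 = 2·1310 + 482; 1310 = 2·482 + 346; 482 = 1·346 + 136; 346 = 2·136 + 74; 136 = 1·74 + 62; 74 = 1·62 + 12; 62 = 5·12 + 2; 12 = 6·2 + 0 → gcd = 2
lcm = 13718·24334/gcd = 333813812/2 = 166906906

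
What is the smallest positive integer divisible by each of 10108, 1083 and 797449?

66985716

10108 = 2² · 7 · 19²; 1083 = 3 · 19²; 797449 = 19² · 47²
lcm takes max exponent of each prime: 2² · 3 · 7 · 19² · 47² = 66985716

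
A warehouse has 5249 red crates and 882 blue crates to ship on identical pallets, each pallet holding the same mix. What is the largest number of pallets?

Euclid: 5249 = 5·882 + 839; 882 = 1·839 + 43; 839 = 19·43 + 22; 43 = 1·22 + 21; 22 = 1·21 + 1; 21 = 21·1 + 0. Last nonzero remainder: 1.

1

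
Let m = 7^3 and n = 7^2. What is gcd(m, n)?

min exponent per shared prime: 7^2 = 49

49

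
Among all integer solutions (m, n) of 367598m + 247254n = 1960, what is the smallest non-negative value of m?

263

Euclid: 367598 = 1·247254 + 120344; 247254 = 2·120344 + 6566; 120344 = 18·6566 + 2156; 6566 = 3·2156 + 98; 2156 = 22·98 + 0 → gcd = 98; 1960 = 98·20.
Back-substitution yields 367598·(-113) + 247254·(168) = 98, so one solution is m = -113·20 = -2260, n = 168·20 = 3360.
Solutions in m differ by 247254/98 = 2523; the one in [0, 2523) is -2260 mod 2523 = 263.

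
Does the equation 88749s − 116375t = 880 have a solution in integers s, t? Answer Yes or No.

gcd(88749, 116375): 116375 = 1·88749 + 27626; 88749 = 3·27626 + 5871; 27626 = 4·5871 + 4142; 5871 = 1·4142 + 1729; 4142 = 2·1729 + 684; 1729 = 2·684 + 361; 684 = 1·361 + 323; 361 = 1·323 + 38; 323 = 8·38 + 19; 38 = 2·19 + 0 → 19
19 does not divide 880, so a solution does not exist.

No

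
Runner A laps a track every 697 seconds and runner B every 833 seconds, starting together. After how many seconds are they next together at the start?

34153

gcd first: 833 = 1·697 + 136; 697 = 5·136 + 17; 136 = 8·17 + 0 → gcd = 17
lcm = 697·833/gcd = 580601/17 = 34153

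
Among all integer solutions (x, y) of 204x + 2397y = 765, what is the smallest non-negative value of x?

39

Euclid: 2397 = 11·204 + 153; 204 = 1·153 + 51; 153 = 3·51 + 0 → gcd = 51; 765 = 51·15.
Back-substitution yields 204·(12) + 2397·(-1) = 51, so one solution is x = 12·15 = 180, y = -1·15 = -15.
Solutions in x differ by 2397/51 = 47; the one in [0, 47) is 180 mod 47 = 39.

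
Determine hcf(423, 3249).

9

423 = 3² · 47
3249 = 3² · 19²
Common: 3² = 9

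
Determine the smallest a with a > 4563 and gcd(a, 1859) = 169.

4732

gcd(a, 1859) = 169 forces 169 | a; write a = 169s. Then gcd(169s, 169·11) = 169·gcd(s, 11), so need gcd(s, 11) = 1.
169s > 4563 gives s ≥ 28. The least s ≥ 28 coprime to 11 is 28, so a = 169·28 = 4732.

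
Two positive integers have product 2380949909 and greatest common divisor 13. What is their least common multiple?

Since gcd(u,v)·lcm(u,v) = uv, lcm = 2380949909/13 = 183149993.

183149993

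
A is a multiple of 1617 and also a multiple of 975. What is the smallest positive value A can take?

525525

1617 = 3 · 7² · 11; 975 = 3 · 5² · 13
max exponents: 3 · 5² · 7² · 11 · 13 = 525525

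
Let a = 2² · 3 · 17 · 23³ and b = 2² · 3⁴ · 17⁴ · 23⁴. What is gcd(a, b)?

min exponent per shared prime: 2² · 3 · 17 · 23³ = 2482068

2482068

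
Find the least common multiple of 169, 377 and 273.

169 = 13²; 377 = 13 · 29; 273 = 3 · 7 · 13
lcm takes max exponent of each prime: 3 · 7 · 13² · 29 = 102921

102921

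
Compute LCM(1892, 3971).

gcd first: 3971 = 2·1892 + 187; 1892 = 10·187 + 22; 187 = 8·22 + 11; 22 = 2·11 + 0 → gcd = 11
lcm = 1892·3971/gcd = 7513132/11 = 683012

683012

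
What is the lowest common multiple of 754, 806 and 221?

397358

lcm(754, 806) = 754·806/gcd = 607724/26 = 23374
lcm(23374, 221) = 23374·221/gcd = 5165654/13 = 397358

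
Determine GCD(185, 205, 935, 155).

gcd(185, 205): 205 = 1·185 + 20; 185 = 9·20 + 5; 20 = 4·5 + 0 → 5
gcd(5, 935): 935 = 187·5 + 0 → 5
gcd(5, 155): 155 = 31·5 + 0 → 5

5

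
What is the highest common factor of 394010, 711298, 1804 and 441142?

2

394010 = 2 · 5 · 31² · 41; 711298 = 2 · 7 · 23 · 47²; 1804 = 2² · 11 · 41; 441142 = 2 · 13 · 19² · 47
gcd takes min exponent of each prime: 2 = 2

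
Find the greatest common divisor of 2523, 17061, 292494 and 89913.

2523 = 3 · 29²; 17061 = 3 · 11² · 47; 292494 = 2 · 3 · 29 · 41²; 89913 = 3 · 17 · 41 · 43
gcd takes min exponent of each prime: 3 = 3

3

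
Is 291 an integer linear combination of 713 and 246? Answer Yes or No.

Yes

gcd(713, 246): 713 = 2·246 + 221; 246 = 1·221 + 25; 221 = 8·25 + 21; 25 = 1·21 + 4; 21 = 5·4 + 1; 4 = 4·1 + 0 → 1
1 divides 291, so a solution exists.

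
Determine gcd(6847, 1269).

Euclid: 6847 = 5·1269 + 502; 1269 = 2·502 + 265; 502 = 1·265 + 237; 265 = 1·237 + 28; 237 = 8·28 + 13; 28 = 2·13 + 2; 13 = 6·2 + 1; 2 = 2·1 + 0. Last nonzero remainder: 1.

1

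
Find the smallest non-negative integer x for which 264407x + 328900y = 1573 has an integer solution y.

Euclid: 328900 = 1·264407 + 64493; 264407 = 4·64493 + 6435; 64493 = 10·6435 + 143; 6435 = 45·143 + 0 → gcd = 143; 1573 = 143·11.
Back-substitution yields 264407·(-51) + 328900·(41) = 143, so one solution is x = -51·11 = -561, y = 41·11 = 451.
Solutions in x differ by 328900/143 = 2300; the one in [0, 2300) is -561 mod 2300 = 1739.

1739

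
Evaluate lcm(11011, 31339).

407407

gcd first: 31339 = 2·11011 + 9317; 11011 = 1·9317 + 1694; 9317 = 5·1694 + 847; 1694 = 2·847 + 0 → gcd = 847
lcm = 11011·31339/gcd = 345073729/847 = 407407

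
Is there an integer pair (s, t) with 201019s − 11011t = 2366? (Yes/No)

Yes

By Bézout, 201019s − 11011t = 2366 has integer solutions iff gcd(201019, 11011) | 2366.
Euclid: 201019 = 18·11011 + 2821; 11011 = 3·2821 + 2548; 2821 = 1·2548 + 273; 2548 = 9·273 + 91; 273 = 3·91 + 0. gcd = 91; 2366 mod 91 = 0. Yes.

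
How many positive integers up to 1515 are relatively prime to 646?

Prime factors of 646: 2, 17, 19. Count integers ≤ 1515 divisible by none of them.
By inclusion–exclusion: 1515 − ⌊1515/2⌋ − ⌊1515/17⌋ − ⌊1515/19⌋ + ⌊1515/34⌋ + ⌊1515/38⌋ + ⌊1515/323⌋ − ⌊1515/646⌋ = 675.

675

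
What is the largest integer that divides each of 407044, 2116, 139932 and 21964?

4

gcd(407044, 2116): 407044 = 192·2116 + 772; 2116 = 2·772 + 572; 772 = 1·572 + 200; 572 = 2·200 + 172; 200 = 1·172 + 28; 172 = 6·28 + 4; 28 = 7·4 + 0 → 4
gcd(4, 139932): 139932 = 34983·4 + 0 → 4
gcd(4, 21964): 21964 = 5491·4 + 0 → 4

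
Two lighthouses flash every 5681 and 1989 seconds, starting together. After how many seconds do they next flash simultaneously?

gcd first: 5681 = 2·1989 + 1703; 1989 = 1·1703 + 286; 1703 = 5·286 + 273; 286 = 1·273 + 13; 273 = 21·13 + 0 → gcd = 13
lcm = 5681·1989/gcd = 11299509/13 = 869193

869193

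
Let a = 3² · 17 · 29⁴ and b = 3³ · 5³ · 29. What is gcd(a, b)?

261

min exponent per shared prime: 3² · 29 = 261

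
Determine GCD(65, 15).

Euclid: 65 = 4·15 + 5; 15 = 3·5 + 0. Last nonzero remainder: 5.

5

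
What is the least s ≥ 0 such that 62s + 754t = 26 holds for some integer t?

Reduce mod 754: 62s ≡ 26 (mod 754). With g = gcd(62, 754) = 2 dividing 26, divide through: 31s ≡ 13 (mod 377).
Since gcd(31, 377) = 1, s ≡ 13·(31)⁻¹ ≡ 195 (mod 377). Smallest non-negative: 195.

195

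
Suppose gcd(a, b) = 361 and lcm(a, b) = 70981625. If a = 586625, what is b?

43681

a·b = gcd·lcm = 361·70981625 = 25624366625, so b = 25624366625/586625 = 43681.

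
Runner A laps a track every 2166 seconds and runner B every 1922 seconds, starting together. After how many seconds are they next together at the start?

2081526

2166 = 2 · 3 · 19²; 1922 = 2 · 31²
max exponents: 2 · 3 · 19² · 31² = 2081526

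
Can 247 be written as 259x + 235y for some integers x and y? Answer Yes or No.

By Bézout, 259x + 235y = 247 has integer solutions iff gcd(259, 235) | 247.
Euclid: 259 = 1·235 + 24; 235 = 9·24 + 19; 24 = 1·19 + 5; 19 = 3·5 + 4; 5 = 1·4 + 1; 4 = 4·1 + 0. gcd = 1; 247 mod 1 = 0. Yes.

Yes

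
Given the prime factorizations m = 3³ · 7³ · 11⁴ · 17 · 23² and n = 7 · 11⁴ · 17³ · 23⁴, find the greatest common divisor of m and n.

921665591

min exponent per shared prime: 7 · 11⁴ · 17 · 23² = 921665591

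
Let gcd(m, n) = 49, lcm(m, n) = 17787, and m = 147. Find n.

m·n = gcd·lcm = 49·17787 = 871563, so n = 871563/147 = 5929.

5929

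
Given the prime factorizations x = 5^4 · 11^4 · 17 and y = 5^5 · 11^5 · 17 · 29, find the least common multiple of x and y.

max exponent per prime: 5^5 · 11^5 · 17 · 29 = 248119196875

248119196875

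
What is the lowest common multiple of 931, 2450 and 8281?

lcm(931, 2450) = 931·2450/gcd = 2280950/49 = 46550
lcm(46550, 8281) = 46550·8281/gcd = 385480550/49 = 7866950

7866950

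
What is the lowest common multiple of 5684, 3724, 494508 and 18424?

lcm(5684, 3724) = 5684·3724/gcd = 21167216/196 = 107996
lcm(107996, 494508) = 107996·494508/gcd = 53404885968/5684 = 9395652
lcm(9395652, 18424) = 9395652·18424/gcd = 173105492448/196 = 883191288

883191288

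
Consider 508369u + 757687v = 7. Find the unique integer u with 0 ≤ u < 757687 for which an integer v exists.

Euclid: 757687 = 1·508369 + 249318; 508369 = 2·249318 + 9733; 249318 = 25·9733 + 5993; 9733 = 1·5993 + 3740; 5993 = 1·3740 + 2253; 3740 = 1·2253 + 1487; 2253 = 1·1487 + 766; 1487 = 1·766 + 721; 766 = 1·721 + 45; 721 = 16·45 + 1; 45 = 45·1 + 0 → gcd = 1; 7 = 1·7.
Back-substitution yields 508369·(16815) + 757687·(-11282) = 1, so one solution is u = 16815·7 = 117705, v = -11282·7 = -78974.
Solutions in u differ by 757687/1 = 757687; the one in [0, 757687) is 117705 mod 757687 = 117705.

117705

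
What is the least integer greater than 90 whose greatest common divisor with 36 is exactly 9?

Multiples of 9 above 90: 9·11, 9·12, … . Need the cofactor coprime to 36/9 = 4.
Checking s = 11, 12, … the first with gcd(s, 4) = 1 is s = 11, giving 99.

99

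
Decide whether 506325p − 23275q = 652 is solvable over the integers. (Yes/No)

No

By Bézout, 506325p − 23275q = 652 has integer solutions iff gcd(506325, 23275) | 652.
Euclid: 506325 = 21·23275 + 17550; 23275 = 1·17550 + 5725; 17550 = 3·5725 + 375; 5725 = 15·375 + 100; 375 = 3·100 + 75; 100 = 1·75 + 25; 75 = 3·25 + 0. gcd = 25; 652 mod 25 = 2. No.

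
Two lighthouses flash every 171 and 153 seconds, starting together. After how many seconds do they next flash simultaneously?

gcd first: 171 = 1·153 + 18; 153 = 8·18 + 9; 18 = 2·9 + 0 → gcd = 9
lcm = 171·153/gcd = 26163/9 = 2907

2907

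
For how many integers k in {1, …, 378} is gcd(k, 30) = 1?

101

Prime factors of 30: 2, 3, 5. Count integers ≤ 378 divisible by none of them.
By inclusion–exclusion: 378 − ⌊378/2⌋ − ⌊378/3⌋ − ⌊378/5⌋ + ⌊378/6⌋ + ⌊378/10⌋ + ⌊378/15⌋ − ⌊378/30⌋ = 101.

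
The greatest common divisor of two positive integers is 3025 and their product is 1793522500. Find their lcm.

592900

For any two positive integers, gcd × lcm equals their product. Hence lcm = 1793522500 / 3025 = 592900.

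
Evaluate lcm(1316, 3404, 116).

32477564

1316 = 2² · 7 · 47; 3404 = 2² · 23 · 37; 116 = 2² · 29
lcm takes max exponent of each prime: 2² · 7 · 23 · 29 · 37 · 47 = 32477564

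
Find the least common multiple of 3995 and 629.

147815

gcd first: 3995 = 6·629 + 221; 629 = 2·221 + 187; 221 = 1·187 + 34; 187 = 5·34 + 17; 34 = 2·17 + 0 → gcd = 17
lcm = 3995·629/gcd = 2512855/17 = 147815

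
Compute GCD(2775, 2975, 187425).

25

2775 = 3 · 5² · 37; 2975 = 5² · 7 · 17; 187425 = 3² · 5² · 7² · 17
gcd takes min exponent of each prime: 5² = 25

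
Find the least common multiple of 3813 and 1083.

gcd first: 3813 = 3·1083 + 564; 1083 = 1·564 + 519; 564 = 1·519 + 45; 519 = 11·45 + 24; 45 = 1·24 + 21; 24 = 1·21 + 3; 21 = 7·3 + 0 → gcd = 3
lcm = 3813·1083/gcd = 4129479/3 = 1376493

1376493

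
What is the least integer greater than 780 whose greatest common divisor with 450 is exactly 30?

840

450 = 30·15. Any k with gcd(k, 450) = 30 is a multiple of 30, say 30s, with s coprime to 15.
Need s > 780/30, so s ≥ 27. First s ≥ 27 with gcd(s, 15) = 1 is s = 28. Thus k = 30·28 = 840.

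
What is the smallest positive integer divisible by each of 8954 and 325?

2910050

8954 = 2 · 11² · 37; 325 = 5² · 13
max exponents: 2 · 5² · 11² · 13 · 37 = 2910050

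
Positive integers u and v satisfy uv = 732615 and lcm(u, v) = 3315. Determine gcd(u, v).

221

From gcd × lcm = uv: gcd = 732615 / 3315 = 221.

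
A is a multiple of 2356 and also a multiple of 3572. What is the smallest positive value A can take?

2356 = 2² · 19 · 31; 3572 = 2² · 19 · 47
max exponents: 2² · 19 · 31 · 47 = 110732

110732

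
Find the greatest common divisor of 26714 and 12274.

722

26714 = 2 · 19² · 37
12274 = 2 · 17 · 19²
Common: 2 · 19² = 722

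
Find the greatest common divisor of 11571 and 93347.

19

11571 = 3 · 7 · 19 · 29
93347 = 17³ · 19
Common: 19 = 19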